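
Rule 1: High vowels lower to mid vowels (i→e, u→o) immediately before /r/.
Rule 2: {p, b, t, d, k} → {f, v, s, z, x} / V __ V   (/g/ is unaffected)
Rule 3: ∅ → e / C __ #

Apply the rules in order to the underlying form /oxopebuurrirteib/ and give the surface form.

Rule 1 (pre-rhotic lowering): /u/ is a high vowel immediately before /r/, so it lowers to [o]. /i/ is a high vowel immediately before /r/, so it lowers to [e]. /oxopebuurrirteib/ → oxopebuorrerteib.
Rule 2 (intervocalic spirantization): /p/ is a stop between vowels /o/ and /e/, so it spirantizes to the fricative [f]. /b/ is a stop between vowels /e/ and /u/, so it spirantizes to the fricative [v]. /oxopebuorrerteib/ → oxofevuorrerteib.
Rule 3 (final e-epenthesis): the form ends in the consonant /b/, so [e] is inserted word-finally. /oxofevuorrerteib/ → oxofevuorrerteibe.

oxofevuorrerteibe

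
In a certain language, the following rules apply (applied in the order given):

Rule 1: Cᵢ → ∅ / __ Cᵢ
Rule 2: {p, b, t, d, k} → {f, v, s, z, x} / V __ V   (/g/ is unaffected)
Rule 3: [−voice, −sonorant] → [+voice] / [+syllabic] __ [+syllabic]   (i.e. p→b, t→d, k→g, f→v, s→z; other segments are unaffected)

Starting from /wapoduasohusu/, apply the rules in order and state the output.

wavozuazohuzu

Rule 1 (degemination): no segment meets the environment; /wapoduasohusu/ is unchanged.
Rule 2 (intervocalic spirantization): /p/ is a stop between vowels /a/ and /o/, so it spirantizes to the fricative [f]. /d/ is a stop between vowels /o/ and /u/, so it spirantizes to the fricative [z]. /wapoduasohusu/ → wafozuasohusu.
Rule 3 (intervocalic voicing): /f/ is a voiceless obstruent between vowels /a/ and /o/, so it voices to [v]. /s/ is a voiceless obstruent between vowels /a/ and /o/, so it voices to [z]. /s/ is a voiceless obstruent between vowels /u/ and /u/, so it voices to [z]. /wafozuasohusu/ → wavozuazohuzu.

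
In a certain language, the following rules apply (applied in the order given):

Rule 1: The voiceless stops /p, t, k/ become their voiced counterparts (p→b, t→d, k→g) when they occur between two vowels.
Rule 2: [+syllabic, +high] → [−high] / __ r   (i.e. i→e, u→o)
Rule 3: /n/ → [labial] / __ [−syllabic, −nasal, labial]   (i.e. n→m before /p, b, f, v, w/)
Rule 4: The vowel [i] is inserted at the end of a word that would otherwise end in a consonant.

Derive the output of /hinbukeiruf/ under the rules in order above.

Rule 1 (intervocalic voicing): /k/ is a voiceless stop between vowels /u/ and /e/, so it voices to [g]. /hinbukeiruf/ → hinbugeiruf.
Rule 2 (pre-rhotic lowering): /i/ is a high vowel immediately before /r/, so it lowers to [e]. /hinbugeiruf/ → hinbugeeruf.
Rule 3 (nasal place assimilation): /n/ precedes the labial consonant /b/, so it assimilates in place to [m]. /hinbugeeruf/ → himbugeeruf.
Rule 4 (final i-epenthesis): the form ends in the consonant /f/, so [i] is inserted word-finally. /himbugeeruf/ → himbugeerufi.

himbugeerufi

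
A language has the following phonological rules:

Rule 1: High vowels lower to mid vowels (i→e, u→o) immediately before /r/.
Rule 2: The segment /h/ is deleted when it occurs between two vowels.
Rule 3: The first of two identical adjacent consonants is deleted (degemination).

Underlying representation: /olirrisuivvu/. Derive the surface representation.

Rule 1 (pre-rhotic lowering): /i/ is a high vowel immediately before /r/, so it lowers to [e]. /olirrisuivvu/ → olerrisuivvu.
Rule 2 (intervocalic h-deletion): no segment meets the environment; /olerrisuivvu/ is unchanged.
Rule 3 (degemination): /rr/ is a geminate; the first /r/ deletes. /vv/ is a geminate; the first /v/ deletes. /olerrisuivvu/ → olerisuivu.

olerisuivu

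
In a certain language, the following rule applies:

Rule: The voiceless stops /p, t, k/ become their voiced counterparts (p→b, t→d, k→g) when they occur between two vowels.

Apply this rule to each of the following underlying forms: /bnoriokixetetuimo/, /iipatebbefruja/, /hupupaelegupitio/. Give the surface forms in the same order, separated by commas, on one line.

bnoriogixededuimo, iibadebbefruja, hububaelegubidio

/bnoriokixetetuimo/: /k/ is a voiceless stop between vowels /o/ and /i/, so it voices to [g]. /t/ is a voiceless stop between vowels /e/ and /e/, so it voices to [d]. /t/ is a voiceless stop between vowels /e/ and /u/, so it voices to [d]. → [bnoriogixededuimo].
/iipatebbefruja/: /p/ is a voiceless stop between vowels /i/ and /a/, so it voices to [b]. /t/ is a voiceless stop between vowels /a/ and /e/, so it voices to [d]. → [iibadebbefruja].
/hupupaelegupitio/: /p/ is a voiceless stop between vowels /u/ and /u/, so it voices to [b]. /p/ is a voiceless stop between vowels /u/ and /a/, so it voices to [b]. /p/ is a voiceless stop between vowels /u/ and /i/, so it voices to [b]. /t/ is a voiceless stop between vowels /i/ and /i/, so it voices to [d]. → [hububaelegubidio].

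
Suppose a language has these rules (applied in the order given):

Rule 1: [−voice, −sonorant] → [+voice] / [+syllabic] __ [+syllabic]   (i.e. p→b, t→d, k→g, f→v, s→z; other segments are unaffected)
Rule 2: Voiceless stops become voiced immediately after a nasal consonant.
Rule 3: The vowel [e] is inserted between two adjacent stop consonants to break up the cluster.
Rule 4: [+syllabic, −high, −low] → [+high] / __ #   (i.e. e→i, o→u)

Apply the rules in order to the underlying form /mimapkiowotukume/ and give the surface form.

Rule 1 (intervocalic voicing): /t/ is a voiceless obstruent between vowels /o/ and /u/, so it voices to [d]. /k/ is a voiceless obstruent between vowels /u/ and /u/, so it voices to [g]. /mimapkiowotukume/ → mimapkiowodugume.
Rule 2 (post-nasal voicing): no segment meets the environment; /mimapkiowodugume/ is unchanged.
Rule 3 (stop-cluster e-epenthesis): /p/ and /k/ form a stop–stop cluster, so [e] is inserted between them. /mimapkiowodugume/ → mimapekiowodugume.
Rule 4 (final vowel raising): /e/ is a mid vowel in word-final position, so it raises to [i]. /mimapekiowodugume/ → mimapekiowodugumi.

mimapekiowodugumi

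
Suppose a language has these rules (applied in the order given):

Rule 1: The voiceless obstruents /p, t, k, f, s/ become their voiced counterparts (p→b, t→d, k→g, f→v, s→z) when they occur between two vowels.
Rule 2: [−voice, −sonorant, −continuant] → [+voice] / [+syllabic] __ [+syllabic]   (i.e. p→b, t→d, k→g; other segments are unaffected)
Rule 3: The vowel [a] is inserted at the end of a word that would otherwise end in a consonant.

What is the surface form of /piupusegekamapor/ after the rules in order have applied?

Rule 1 (intervocalic voicing): /p/ is a voiceless obstruent between vowels /u/ and /u/, so it voices to [b]. /s/ is a voiceless obstruent between vowels /u/ and /e/, so it voices to [z]. /k/ is a voiceless obstruent between vowels /e/ and /a/, so it voices to [g]. /p/ is a voiceless obstruent between vowels /a/ and /o/, so it voices to [b]. /piupusegekamapor/ → piubuzegegamabor.
Rule 2 (intervocalic voicing): no segment meets the environment; /piubuzegegamabor/ is unchanged.
Rule 3 (final a-epenthesis): the form ends in the consonant /r/, so [a] is inserted word-finally. /piubuzegegamabor/ → piubuzegegamabora.

piubuzegegamabora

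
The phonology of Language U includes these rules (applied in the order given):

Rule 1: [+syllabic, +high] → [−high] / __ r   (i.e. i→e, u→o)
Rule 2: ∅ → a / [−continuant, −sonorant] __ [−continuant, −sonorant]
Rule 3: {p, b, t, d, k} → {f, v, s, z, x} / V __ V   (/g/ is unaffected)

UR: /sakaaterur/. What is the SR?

saxaaseror

Rule 1 (pre-rhotic lowering): /u/ is a high vowel immediately before /r/, so it lowers to [o]. /sakaaterur/ → sakaateror.
Rule 2 (stop-cluster a-epenthesis): no segment meets the environment; /sakaateror/ is unchanged.
Rule 3 (intervocalic spirantization): /k/ is a stop between vowels /a/ and /a/, so it spirantizes to the fricative [x]. /t/ is a stop between vowels /a/ and /e/, so it spirantizes to the fricative [s]. /sakaateror/ → saxaaseror.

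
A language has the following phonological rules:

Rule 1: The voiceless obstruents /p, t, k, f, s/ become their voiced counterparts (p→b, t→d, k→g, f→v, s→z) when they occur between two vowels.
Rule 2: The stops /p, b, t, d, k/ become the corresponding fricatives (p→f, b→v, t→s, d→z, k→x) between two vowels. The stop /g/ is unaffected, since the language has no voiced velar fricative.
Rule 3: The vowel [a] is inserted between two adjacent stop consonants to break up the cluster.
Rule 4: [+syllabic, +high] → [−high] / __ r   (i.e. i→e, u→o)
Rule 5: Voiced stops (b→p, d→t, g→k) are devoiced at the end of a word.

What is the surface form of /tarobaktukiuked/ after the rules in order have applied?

tarovakatugiuget

Rule 1 (intervocalic voicing): /k/ is a voiceless obstruent between vowels /u/ and /i/, so it voices to [g]. /k/ is a voiceless obstruent between vowels /u/ and /e/, so it voices to [g]. /tarobaktukiuked/ → tarobaktugiuged.
Rule 2 (intervocalic spirantization): /b/ is a stop between vowels /o/ and /a/, so it spirantizes to the fricative [v]. /tarobaktugiuged/ → tarovaktugiuged.
Rule 3 (stop-cluster a-epenthesis): /k/ and /t/ form a stop–stop cluster, so [a] is inserted between them. /tarovaktugiuged/ → tarovakatugiuged.
Rule 4 (pre-rhotic lowering): no segment meets the environment; /tarovakatugiuged/ is unchanged.
Rule 5 (final devoicing): /d/ is a voiced stop in word-final position, so it devoices to [t]. /tarovakatugiuged/ → tarovakatugiuget.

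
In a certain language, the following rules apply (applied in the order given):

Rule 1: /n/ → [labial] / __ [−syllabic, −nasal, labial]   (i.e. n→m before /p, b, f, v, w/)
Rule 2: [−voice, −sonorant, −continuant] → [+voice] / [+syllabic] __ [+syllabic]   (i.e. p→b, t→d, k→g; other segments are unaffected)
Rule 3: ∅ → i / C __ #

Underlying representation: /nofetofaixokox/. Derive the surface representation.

Rule 1 (nasal place assimilation): no segment meets the environment; /nofetofaixokox/ is unchanged.
Rule 2 (intervocalic voicing): /t/ is a voiceless stop between vowels /e/ and /o/, so it voices to [d]. /k/ is a voiceless stop between vowels /o/ and /o/, so it voices to [g]. /nofetofaixokox/ → nofedofaixogox.
Rule 3 (final i-epenthesis): the form ends in the consonant /x/, so [i] is inserted word-finally. /nofedofaixogox/ → nofedofaixogoxi.

nofedofaixogoxi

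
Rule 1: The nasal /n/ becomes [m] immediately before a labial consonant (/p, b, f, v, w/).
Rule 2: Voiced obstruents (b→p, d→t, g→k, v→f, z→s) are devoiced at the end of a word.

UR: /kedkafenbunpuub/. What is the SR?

kedkafembumpuup

Rule 1 (nasal place assimilation): /n/ precedes the labial consonant /b/, so it assimilates in place to [m]. /n/ precedes the labial consonant /p/, so it assimilates in place to [m]. /kedkafenbunpuub/ → kedkafembumpuub.
Rule 2 (final devoicing): /b/ is a voiced obstruent in word-final position, so it devoices to [p]. /kedkafembumpuub/ → kedkafembumpuup.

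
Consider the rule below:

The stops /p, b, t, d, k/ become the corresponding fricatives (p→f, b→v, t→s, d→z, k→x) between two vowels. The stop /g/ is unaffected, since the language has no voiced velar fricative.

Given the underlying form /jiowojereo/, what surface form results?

jiowojereo

No segment of /jiowojereo/ meets the structural description of the rule, so the form surfaces unchanged.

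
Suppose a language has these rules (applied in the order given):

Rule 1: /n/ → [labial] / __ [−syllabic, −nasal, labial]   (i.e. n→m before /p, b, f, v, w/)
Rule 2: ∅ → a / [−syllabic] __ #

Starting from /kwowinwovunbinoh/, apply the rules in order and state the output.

Rule 1 (nasal place assimilation): /n/ precedes the labial consonant /w/, so it assimilates in place to [m]. /n/ precedes the labial consonant /b/, so it assimilates in place to [m]. /kwowinwovunbinoh/ → kwowimwovumbinoh.
Rule 2 (final a-epenthesis): the form ends in the consonant /h/, so [a] is inserted word-finally. /kwowimwovumbinoh/ → kwowimwovumbinoha.

kwowimwovumbinoha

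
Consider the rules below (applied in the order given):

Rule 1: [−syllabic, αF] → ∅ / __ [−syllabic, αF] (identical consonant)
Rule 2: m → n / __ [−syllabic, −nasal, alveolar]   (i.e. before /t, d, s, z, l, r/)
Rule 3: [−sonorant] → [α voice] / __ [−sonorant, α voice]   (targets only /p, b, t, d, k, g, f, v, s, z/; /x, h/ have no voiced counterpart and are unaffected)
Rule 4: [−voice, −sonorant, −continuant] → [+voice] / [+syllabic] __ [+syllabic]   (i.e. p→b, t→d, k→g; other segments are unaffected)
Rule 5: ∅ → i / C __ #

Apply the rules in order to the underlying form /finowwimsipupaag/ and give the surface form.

Rule 1 (degemination): /ww/ is a geminate; the first /w/ deletes. /finowwimsipupaag/ → finowimsipupaag.
Rule 2 (nasal place assimilation): /m/ precedes the alveolar consonant /s/, so it assimilates in place to [n]. /finowimsipupaag/ → finowinsipupaag.
Rule 3 (regressive voicing assimilation): no segment meets the environment; /finowinsipupaag/ is unchanged.
Rule 4 (intervocalic voicing): /p/ is a voiceless stop between vowels /i/ and /u/, so it voices to [b]. /p/ is a voiceless stop between vowels /u/ and /a/, so it voices to [b]. /finowinsipupaag/ → finowinsibubaag.
Rule 5 (final i-epenthesis): the form ends in the consonant /g/, so [i] is inserted word-finally. /finowinsibubaag/ → finowinsibubaagi.

finowinsibubaagi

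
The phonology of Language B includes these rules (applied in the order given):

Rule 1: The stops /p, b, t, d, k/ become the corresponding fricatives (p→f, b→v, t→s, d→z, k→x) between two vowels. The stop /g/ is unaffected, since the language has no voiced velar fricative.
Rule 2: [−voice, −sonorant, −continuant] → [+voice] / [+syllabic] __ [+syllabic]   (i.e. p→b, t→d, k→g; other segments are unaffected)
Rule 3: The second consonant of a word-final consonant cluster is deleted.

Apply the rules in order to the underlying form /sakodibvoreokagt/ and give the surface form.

Rule 1 (intervocalic spirantization): /k/ is a stop between vowels /a/ and /o/, so it spirantizes to the fricative [x]. /d/ is a stop between vowels /o/ and /i/, so it spirantizes to the fricative [z]. /k/ is a stop between vowels /o/ and /a/, so it spirantizes to the fricative [x]. /sakodibvoreokagt/ → saxozibvoreoxagt.
Rule 2 (intervocalic voicing): no segment meets the environment; /saxozibvoreoxagt/ is unchanged.
Rule 3 (final cluster simplification): /t/ is the second consonant of a word-final cluster /gt/, so it deletes. /saxozibvoreoxagt/ → saxozibvoreoxag.

saxozibvoreoxag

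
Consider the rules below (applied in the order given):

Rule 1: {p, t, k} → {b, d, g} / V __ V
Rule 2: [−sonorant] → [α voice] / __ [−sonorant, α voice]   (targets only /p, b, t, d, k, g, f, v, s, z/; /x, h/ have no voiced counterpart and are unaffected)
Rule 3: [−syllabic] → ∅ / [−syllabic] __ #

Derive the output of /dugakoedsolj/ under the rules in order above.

dugagoetsol

Rule 1 (intervocalic voicing): /k/ is a voiceless stop between vowels /a/ and /o/, so it voices to [g]. /dugakoedsolj/ → dugagoedsolj.
Rule 2 (regressive voicing assimilation): /d/ precedes the voiceless obstruent /s/, so it devoices to [t] by assimilation. /dugagoedsolj/ → dugagoetsolj.
Rule 3 (final cluster simplification): /j/ is the second consonant of a word-final cluster /lj/, so it deletes. /dugagoetsolj/ → dugagoetsol.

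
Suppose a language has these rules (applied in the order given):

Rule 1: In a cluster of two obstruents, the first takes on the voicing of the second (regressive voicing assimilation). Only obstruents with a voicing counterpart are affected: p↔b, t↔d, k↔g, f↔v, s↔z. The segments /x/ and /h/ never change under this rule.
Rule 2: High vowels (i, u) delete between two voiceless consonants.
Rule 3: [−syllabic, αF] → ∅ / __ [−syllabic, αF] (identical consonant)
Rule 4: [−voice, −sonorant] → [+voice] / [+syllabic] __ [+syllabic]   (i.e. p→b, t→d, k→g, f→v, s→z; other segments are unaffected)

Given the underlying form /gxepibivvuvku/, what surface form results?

Rule 1 (regressive voicing assimilation): /g/ precedes the voiceless obstruent /x/, so it devoices to [k] by assimilation. /v/ precedes the voiceless obstruent /k/, so it devoices to [f] by assimilation. /gxepibivvuvku/ → kxepibivvufku.
Rule 2 (high vowel syncope): no segment meets the environment; /kxepibivvufku/ is unchanged.
Rule 3 (degemination): /vv/ is a geminate; the first /v/ deletes. /kxepibivvufku/ → kxepibivufku.
Rule 4 (intervocalic voicing): /p/ is a voiceless obstruent between vowels /e/ and /i/, so it voices to [b]. /kxepibivufku/ → kxebibivufku.

kxebibivufku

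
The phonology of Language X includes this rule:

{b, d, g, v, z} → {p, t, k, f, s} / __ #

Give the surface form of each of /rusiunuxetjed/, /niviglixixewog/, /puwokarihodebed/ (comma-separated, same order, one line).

rusiunuxetjet, niviglixixewok, puwokarihodebet

/rusiunuxetjed/: /d/ is a voiced obstruent in word-final position, so it devoices to [t]. → [rusiunuxetjet].
/niviglixixewog/: /g/ is a voiced obstruent in word-final position, so it devoices to [k]. → [niviglixixewok].
/puwokarihodebed/: /d/ is a voiced obstruent in word-final position, so it devoices to [t]. → [puwokarihodebet].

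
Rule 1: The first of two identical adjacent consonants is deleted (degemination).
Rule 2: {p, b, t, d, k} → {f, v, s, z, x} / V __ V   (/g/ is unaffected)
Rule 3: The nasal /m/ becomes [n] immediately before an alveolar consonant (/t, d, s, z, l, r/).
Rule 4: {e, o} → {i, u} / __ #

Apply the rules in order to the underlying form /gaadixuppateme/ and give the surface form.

gaazixufasemi

Rule 1 (degemination): /pp/ is a geminate; the first /p/ deletes. /gaadixuppateme/ → gaadixupateme.
Rule 2 (intervocalic spirantization): /d/ is a stop between vowels /a/ and /i/, so it spirantizes to the fricative [z]. /p/ is a stop between vowels /u/ and /a/, so it spirantizes to the fricative [f]. /t/ is a stop between vowels /a/ and /e/, so it spirantizes to the fricative [s]. /gaadixupateme/ → gaazixufaseme.
Rule 3 (nasal place assimilation): no segment meets the environment; /gaazixufaseme/ is unchanged.
Rule 4 (final vowel raising): /e/ is a mid vowel in word-final position, so it raises to [i]. /gaazixufaseme/ → gaazixufasemi.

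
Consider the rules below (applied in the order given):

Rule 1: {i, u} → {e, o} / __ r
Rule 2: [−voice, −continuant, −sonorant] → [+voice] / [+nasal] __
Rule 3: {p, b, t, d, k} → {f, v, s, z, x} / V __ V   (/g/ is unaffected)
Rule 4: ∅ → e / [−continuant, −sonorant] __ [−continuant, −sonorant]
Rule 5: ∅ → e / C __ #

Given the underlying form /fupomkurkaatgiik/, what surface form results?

fufomgorkaategiike

Rule 1 (pre-rhotic lowering): /u/ is a high vowel immediately before /r/, so it lowers to [o]. /fupomkurkaatgiik/ → fupomkorkaatgiik.
Rule 2 (post-nasal voicing): /k/ is a voiceless stop immediately after the nasal /m/, so it voices to [g]. /fupomkorkaatgiik/ → fupomgorkaatgiik.
Rule 3 (intervocalic spirantization): /p/ is a stop between vowels /u/ and /o/, so it spirantizes to the fricative [f]. /fupomgorkaatgiik/ → fufomgorkaatgiik.
Rule 4 (stop-cluster e-epenthesis): /t/ and /g/ form a stop–stop cluster, so [e] is inserted between them. /fufomgorkaatgiik/ → fufomgorkaategiik.
Rule 5 (final e-epenthesis): the form ends in the consonant /k/, so [e] is inserted word-finally. /fufomgorkaategiik/ → fufomgorkaategiike.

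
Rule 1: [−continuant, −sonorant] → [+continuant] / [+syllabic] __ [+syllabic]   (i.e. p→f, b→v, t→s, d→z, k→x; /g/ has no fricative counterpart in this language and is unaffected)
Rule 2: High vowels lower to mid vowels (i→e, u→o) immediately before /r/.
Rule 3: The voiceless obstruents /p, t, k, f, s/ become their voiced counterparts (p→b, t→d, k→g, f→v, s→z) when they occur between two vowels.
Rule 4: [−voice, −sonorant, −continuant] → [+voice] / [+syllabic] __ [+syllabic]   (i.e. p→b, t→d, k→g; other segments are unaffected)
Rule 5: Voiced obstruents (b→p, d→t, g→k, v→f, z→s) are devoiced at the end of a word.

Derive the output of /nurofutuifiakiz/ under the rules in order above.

norovuzuiviaxis

Rule 1 (intervocalic spirantization): /t/ is a stop between vowels /u/ and /u/, so it spirantizes to the fricative [s]. /k/ is a stop between vowels /a/ and /i/, so it spirantizes to the fricative [x]. /nurofutuifiakiz/ → nurofusuifiaxiz.
Rule 2 (pre-rhotic lowering): /u/ is a high vowel immediately before /r/, so it lowers to [o]. /nurofusuifiaxiz/ → norofusuifiaxiz.
Rule 3 (intervocalic voicing): /f/ is a voiceless obstruent between vowels /o/ and /u/, so it voices to [v]. /s/ is a voiceless obstruent between vowels /u/ and /u/, so it voices to [z]. /f/ is a voiceless obstruent between vowels /i/ and /i/, so it voices to [v]. /norofusuifiaxiz/ → norovuzuiviaxiz.
Rule 4 (intervocalic voicing): no segment meets the environment; /norovuzuiviaxiz/ is unchanged.
Rule 5 (final devoicing): /z/ is a voiced obstruent in word-final position, so it devoices to [s]. /norovuzuiviaxiz/ → norovuzuiviaxis.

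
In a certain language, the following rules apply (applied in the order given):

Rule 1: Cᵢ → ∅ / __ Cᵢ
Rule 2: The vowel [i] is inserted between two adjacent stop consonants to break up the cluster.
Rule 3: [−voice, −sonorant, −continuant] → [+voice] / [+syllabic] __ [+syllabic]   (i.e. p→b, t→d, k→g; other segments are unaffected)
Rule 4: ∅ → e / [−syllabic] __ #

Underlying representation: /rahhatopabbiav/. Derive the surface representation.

Rule 1 (degemination): /hh/ is a geminate; the first /h/ deletes. /bb/ is a geminate; the first /b/ deletes. /rahhatopabbiav/ → rahatopabiav.
Rule 2 (stop-cluster i-epenthesis): no segment meets the environment; /rahatopabiav/ is unchanged.
Rule 3 (intervocalic voicing): /t/ is a voiceless stop between vowels /a/ and /o/, so it voices to [d]. /p/ is a voiceless stop between vowels /o/ and /a/, so it voices to [b]. /rahatopabiav/ → rahadobabiav.
Rule 4 (final e-epenthesis): the form ends in the consonant /v/, so [e] is inserted word-finally. /rahadobabiav/ → rahadobabiave.

rahadobabiave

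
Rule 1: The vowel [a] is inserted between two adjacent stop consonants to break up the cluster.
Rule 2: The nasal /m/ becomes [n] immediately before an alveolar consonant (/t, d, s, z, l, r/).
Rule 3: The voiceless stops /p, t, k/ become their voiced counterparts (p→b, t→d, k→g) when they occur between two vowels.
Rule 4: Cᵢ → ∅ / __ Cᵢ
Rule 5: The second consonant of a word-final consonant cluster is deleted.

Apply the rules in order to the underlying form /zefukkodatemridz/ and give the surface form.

zefugagodadenrid

Rule 1 (stop-cluster a-epenthesis): /k/ and /k/ form a stop–stop cluster, so [a] is inserted between them. /zefukkodatemridz/ → zefukakodatemridz.
Rule 2 (nasal place assimilation): /m/ precedes the alveolar consonant /r/, so it assimilates in place to [n]. /zefukakodatemridz/ → zefukakodatenridz.
Rule 3 (intervocalic voicing): /k/ is a voiceless stop between vowels /u/ and /a/, so it voices to [g]. /k/ is a voiceless stop between vowels /a/ and /o/, so it voices to [g]. /t/ is a voiceless stop between vowels /a/ and /e/, so it voices to [d]. /zefukakodatenridz/ → zefugagodadenridz.
Rule 4 (degemination): no segment meets the environment; /zefugagodadenridz/ is unchanged.
Rule 5 (final cluster simplification): /z/ is the second consonant of a word-final cluster /dz/, so it deletes. /zefugagodadenridz/ → zefugagodadenrid.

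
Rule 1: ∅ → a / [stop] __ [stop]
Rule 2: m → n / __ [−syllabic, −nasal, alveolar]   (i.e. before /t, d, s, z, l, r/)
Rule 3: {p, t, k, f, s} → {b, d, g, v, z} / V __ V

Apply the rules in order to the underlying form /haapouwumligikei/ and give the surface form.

Rule 1 (stop-cluster a-epenthesis): no segment meets the environment; /haapouwumligikei/ is unchanged.
Rule 2 (nasal place assimilation): /m/ precedes the alveolar consonant /l/, so it assimilates in place to [n]. /haapouwumligikei/ → haapouwunligikei.
Rule 3 (intervocalic voicing): /p/ is a voiceless obstruent between vowels /a/ and /o/, so it voices to [b]. /k/ is a voiceless obstruent between vowels /i/ and /e/, so it voices to [g]. /haapouwunligikei/ → haabouwunligigei.

haabouwunligigei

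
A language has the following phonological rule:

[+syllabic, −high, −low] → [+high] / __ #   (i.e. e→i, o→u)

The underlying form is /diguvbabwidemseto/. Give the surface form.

diguvbabwidemsetu

/o/ is a mid vowel in word-final position, so it raises to [u].
The other instances of /e/ do not occur in the required environment and remain unchanged.
Surface form: [diguvbabwidemsetu].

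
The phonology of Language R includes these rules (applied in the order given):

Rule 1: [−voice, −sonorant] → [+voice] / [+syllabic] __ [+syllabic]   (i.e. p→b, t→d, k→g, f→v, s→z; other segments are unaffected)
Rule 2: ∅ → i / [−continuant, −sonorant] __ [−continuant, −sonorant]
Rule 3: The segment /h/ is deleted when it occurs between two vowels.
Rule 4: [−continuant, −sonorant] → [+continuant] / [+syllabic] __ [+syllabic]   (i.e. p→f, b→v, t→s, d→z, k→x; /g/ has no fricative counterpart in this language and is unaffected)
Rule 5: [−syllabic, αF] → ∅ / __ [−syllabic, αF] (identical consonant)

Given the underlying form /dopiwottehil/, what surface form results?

doviwosiseil

Rule 1 (intervocalic voicing): /p/ is a voiceless obstruent between vowels /o/ and /i/, so it voices to [b]. /dopiwottehil/ → dobiwottehil.
Rule 2 (stop-cluster i-epenthesis): /t/ and /t/ form a stop–stop cluster, so [i] is inserted between them. /dobiwottehil/ → dobiwotitehil.
Rule 3 (intervocalic h-deletion): /h/ occurs between vowels /e/ and /i/, so it deletes. /dobiwotitehil/ → dobiwotiteil.
Rule 4 (intervocalic spirantization): /b/ is a stop between vowels /o/ and /i/, so it spirantizes to the fricative [v]. /t/ is a stop between vowels /o/ and /i/, so it spirantizes to the fricative [s]. /t/ is a stop between vowels /i/ and /e/, so it spirantizes to the fricative [s]. /dobiwotiteil/ → doviwosiseil.
Rule 5 (degemination): no segment meets the environment; /doviwosiseil/ is unchanged.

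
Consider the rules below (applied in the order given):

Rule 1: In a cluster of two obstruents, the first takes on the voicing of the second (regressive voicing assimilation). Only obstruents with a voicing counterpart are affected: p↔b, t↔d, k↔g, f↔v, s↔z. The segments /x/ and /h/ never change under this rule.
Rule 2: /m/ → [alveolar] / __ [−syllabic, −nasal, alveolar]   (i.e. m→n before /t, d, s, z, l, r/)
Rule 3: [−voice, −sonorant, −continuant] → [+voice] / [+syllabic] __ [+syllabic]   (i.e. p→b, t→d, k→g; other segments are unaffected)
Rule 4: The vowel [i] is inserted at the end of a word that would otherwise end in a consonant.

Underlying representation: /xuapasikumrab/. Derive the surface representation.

xuabasigunrabi

Rule 1 (regressive voicing assimilation): no segment meets the environment; /xuapasikumrab/ is unchanged.
Rule 2 (nasal place assimilation): /m/ precedes the alveolar consonant /r/, so it assimilates in place to [n]. /xuapasikumrab/ → xuapasikunrab.
Rule 3 (intervocalic voicing): /p/ is a voiceless stop between vowels /a/ and /a/, so it voices to [b]. /k/ is a voiceless stop between vowels /i/ and /u/, so it voices to [g]. /xuapasikunrab/ → xuabasigunrab.
Rule 4 (final i-epenthesis): the form ends in the consonant /b/, so [i] is inserted word-finally. /xuabasigunrab/ → xuabasigunrabi.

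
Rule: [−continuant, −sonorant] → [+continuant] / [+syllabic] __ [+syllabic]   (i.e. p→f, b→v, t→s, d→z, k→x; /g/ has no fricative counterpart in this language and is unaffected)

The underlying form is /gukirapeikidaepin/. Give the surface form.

/k/ is a stop between vowels /u/ and /i/, so it spirantizes to the fricative [x].
/p/ is a stop between vowels /a/ and /e/, so it spirantizes to the fricative [f].
/k/ is a stop between vowels /i/ and /i/, so it spirantizes to the fricative [x].
/d/ is a stop between vowels /i/ and /a/, so it spirantizes to the fricative [z].
/p/ is a stop between vowels /e/ and /i/, so it spirantizes to the fricative [f].
Surface form: [guxirafeixizaefin].

guxirafeixizaefin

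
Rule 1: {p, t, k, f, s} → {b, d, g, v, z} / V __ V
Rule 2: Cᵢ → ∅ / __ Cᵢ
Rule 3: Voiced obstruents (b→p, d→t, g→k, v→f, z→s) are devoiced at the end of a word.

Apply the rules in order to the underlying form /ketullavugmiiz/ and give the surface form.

kedulavugmiis

Rule 1 (intervocalic voicing): /t/ is a voiceless obstruent between vowels /e/ and /u/, so it voices to [d]. /ketullavugmiiz/ → kedullavugmiiz.
Rule 2 (degemination): /ll/ is a geminate; the first /l/ deletes. /kedullavugmiiz/ → kedulavugmiiz.
Rule 3 (final devoicing): /z/ is a voiced obstruent in word-final position, so it devoices to [s]. /kedulavugmiiz/ → kedulavugmiis.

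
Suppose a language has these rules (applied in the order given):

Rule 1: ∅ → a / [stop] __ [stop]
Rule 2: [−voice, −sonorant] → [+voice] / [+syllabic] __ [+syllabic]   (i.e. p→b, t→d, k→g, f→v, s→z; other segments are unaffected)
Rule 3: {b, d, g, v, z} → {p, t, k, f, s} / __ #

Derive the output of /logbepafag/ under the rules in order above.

logabebavak

Rule 1 (stop-cluster a-epenthesis): /g/ and /b/ form a stop–stop cluster, so [a] is inserted between them. /logbepafag/ → logabepafag.
Rule 2 (intervocalic voicing): /p/ is a voiceless obstruent between vowels /e/ and /a/, so it voices to [b]. /f/ is a voiceless obstruent between vowels /a/ and /a/, so it voices to [v]. /logabepafag/ → logabebavag.
Rule 3 (final devoicing): /g/ is a voiced obstruent in word-final position, so it devoices to [k]. /logabebavag/ → logabebavak.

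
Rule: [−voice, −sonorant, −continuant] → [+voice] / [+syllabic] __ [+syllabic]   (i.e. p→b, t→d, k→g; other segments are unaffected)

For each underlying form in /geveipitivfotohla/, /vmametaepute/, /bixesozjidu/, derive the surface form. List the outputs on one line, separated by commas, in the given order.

/geveipitivfotohla/: /p/ is a voiceless stop between vowels /i/ and /i/, so it voices to [b]. /t/ is a voiceless stop between vowels /i/ and /i/, so it voices to [d]. /t/ is a voiceless stop between vowels /o/ and /o/, so it voices to [d]. → [geveibidivfodohla].
/vmametaepute/: /t/ is a voiceless stop between vowels /e/ and /a/, so it voices to [d]. /p/ is a voiceless stop between vowels /e/ and /u/, so it voices to [b]. /t/ is a voiceless stop between vowels /u/ and /e/, so it voices to [d]. → [vmamedaebude].
/bixesozjidu/: the rule's environment is not met; surfaces unchanged as [bixesozjidu].

geveibidivfodohla, vmamedaebude, bixesozjidu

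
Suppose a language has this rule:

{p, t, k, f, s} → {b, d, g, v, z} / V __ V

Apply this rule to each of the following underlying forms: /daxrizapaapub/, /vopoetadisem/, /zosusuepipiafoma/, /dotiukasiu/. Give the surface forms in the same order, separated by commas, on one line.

daxrizabaabub, voboedadizem, zozuzuebibiavoma, dodiugaziu

/daxrizapaapub/: /p/ is a voiceless obstruent between vowels /a/ and /a/, so it voices to [b]. /p/ is a voiceless obstruent between vowels /a/ and /u/, so it voices to [b]. → [daxrizabaabub].
/vopoetadisem/: /p/ is a voiceless obstruent between vowels /o/ and /o/, so it voices to [b]. /t/ is a voiceless obstruent between vowels /e/ and /a/, so it voices to [d]. /s/ is a voiceless obstruent between vowels /i/ and /e/, so it voices to [z]. → [voboedadizem].
/zosusuepipiafoma/: /s/ is a voiceless obstruent between vowels /o/ and /u/, so it voices to [z]. /s/ is a voiceless obstruent between vowels /u/ and /u/, so it voices to [z]. /p/ is a voiceless obstruent between vowels /e/ and /i/, so it voices to [b]. /p/ is a voiceless obstruent between vowels /i/ and /i/, so it voices to [b]. /f/ is a voiceless obstruent between vowels /a/ and /o/, so it voices to [v]. → [zozuzuebibiavoma].
/dotiukasiu/: /t/ is a voiceless obstruent between vowels /o/ and /i/, so it voices to [d]. /k/ is a voiceless obstruent between vowels /u/ and /a/, so it voices to [g]. /s/ is a voiceless obstruent between vowels /a/ and /i/, so it voices to [z]. → [dodiugaziu].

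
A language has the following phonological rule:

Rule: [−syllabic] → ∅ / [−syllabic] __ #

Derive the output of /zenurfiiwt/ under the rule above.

/t/ is the second consonant of a word-final cluster /wt/, so it deletes.
The other instances of /z/, /n/, /r/, /f/, /w/ do not occur in the required environment and remain unchanged.
Surface form: [zenurfiiw].

zenurfiiw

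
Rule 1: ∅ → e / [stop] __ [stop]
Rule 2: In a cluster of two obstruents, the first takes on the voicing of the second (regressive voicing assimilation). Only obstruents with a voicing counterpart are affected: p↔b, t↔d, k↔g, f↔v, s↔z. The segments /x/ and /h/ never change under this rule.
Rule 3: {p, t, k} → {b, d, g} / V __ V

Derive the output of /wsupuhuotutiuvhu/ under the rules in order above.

wsubuhuodudiufhu

Rule 1 (stop-cluster e-epenthesis): no segment meets the environment; /wsupuhuotutiuvhu/ is unchanged.
Rule 2 (regressive voicing assimilation): /v/ precedes the voiceless obstruent /h/, so it devoices to [f] by assimilation. /wsupuhuotutiuvhu/ → wsupuhuotutiufhu.
Rule 3 (intervocalic voicing): /p/ is a voiceless stop between vowels /u/ and /u/, so it voices to [b]. /t/ is a voiceless stop between vowels /o/ and /u/, so it voices to [d]. /t/ is a voiceless stop between vowels /u/ and /i/, so it voices to [d]. /wsupuhuotutiufhu/ → wsubuhuodudiufhu.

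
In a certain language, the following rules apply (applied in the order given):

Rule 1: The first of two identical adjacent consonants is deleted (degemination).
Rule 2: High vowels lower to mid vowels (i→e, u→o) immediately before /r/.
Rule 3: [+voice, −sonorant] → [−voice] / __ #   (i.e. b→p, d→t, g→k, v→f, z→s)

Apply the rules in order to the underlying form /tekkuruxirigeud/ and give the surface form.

tekoruxerigeut

Rule 1 (degemination): /kk/ is a geminate; the first /k/ deletes. /tekkuruxirigeud/ → tekuruxirigeud.
Rule 2 (pre-rhotic lowering): /u/ is a high vowel immediately before /r/, so it lowers to [o]. /i/ is a high vowel immediately before /r/, so it lowers to [e]. /tekuruxirigeud/ → tekoruxerigeud.
Rule 3 (final devoicing): /d/ is a voiced obstruent in word-final position, so it devoices to [t]. /tekoruxerigeud/ → tekoruxerigeut.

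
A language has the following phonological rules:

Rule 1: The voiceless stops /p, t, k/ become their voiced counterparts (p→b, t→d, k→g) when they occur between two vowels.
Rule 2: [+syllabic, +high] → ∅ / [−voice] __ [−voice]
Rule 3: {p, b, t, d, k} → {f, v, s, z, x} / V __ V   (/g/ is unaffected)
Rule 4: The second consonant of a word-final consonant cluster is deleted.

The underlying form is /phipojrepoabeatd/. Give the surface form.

phivojrevoaveat

Rule 1 (intervocalic voicing): /p/ is a voiceless stop between vowels /i/ and /o/, so it voices to [b]. /p/ is a voiceless stop between vowels /e/ and /o/, so it voices to [b]. /phipojrepoabeatd/ → phibojreboabeatd.
Rule 2 (high vowel syncope): no segment meets the environment; /phibojreboabeatd/ is unchanged.
Rule 3 (intervocalic spirantization): /b/ is a stop between vowels /i/ and /o/, so it spirantizes to the fricative [v]. /b/ is a stop between vowels /e/ and /o/, so it spirantizes to the fricative [v]. /b/ is a stop between vowels /a/ and /e/, so it spirantizes to the fricative [v]. /phibojreboabeatd/ → phivojrevoaveatd.
Rule 4 (final cluster simplification): /d/ is the second consonant of a word-final cluster /td/, so it deletes. /phivojrevoaveatd/ → phivojrevoaveat.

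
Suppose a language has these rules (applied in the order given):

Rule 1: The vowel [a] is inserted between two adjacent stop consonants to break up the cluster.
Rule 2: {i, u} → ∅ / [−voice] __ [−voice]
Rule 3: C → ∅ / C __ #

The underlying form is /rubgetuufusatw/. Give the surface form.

Rule 1 (stop-cluster a-epenthesis): /b/ and /g/ form a stop–stop cluster, so [a] is inserted between them. /rubgetuufusatw/ → rubagetuufusatw.
Rule 2 (high vowel syncope): /u/ is a high vowel flanked by voiceless consonants /f/ and /s/, so it deletes. /rubagetuufusatw/ → rubagetuufsatw.
Rule 3 (final cluster simplification): /w/ is the second consonant of a word-final cluster /tw/, so it deletes. /rubagetuufsatw/ → rubagetuufsat.

rubagetuufsat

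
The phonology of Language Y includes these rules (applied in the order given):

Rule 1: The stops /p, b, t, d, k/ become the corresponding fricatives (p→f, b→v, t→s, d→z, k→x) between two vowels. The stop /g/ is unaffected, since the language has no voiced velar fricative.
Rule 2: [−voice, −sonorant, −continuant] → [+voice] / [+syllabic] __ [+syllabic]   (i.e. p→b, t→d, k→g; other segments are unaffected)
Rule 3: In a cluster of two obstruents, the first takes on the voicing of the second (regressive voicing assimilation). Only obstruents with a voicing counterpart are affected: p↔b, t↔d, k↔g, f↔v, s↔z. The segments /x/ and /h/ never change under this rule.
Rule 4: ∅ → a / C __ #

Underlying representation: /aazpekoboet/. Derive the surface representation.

Rule 1 (intervocalic spirantization): /k/ is a stop between vowels /e/ and /o/, so it spirantizes to the fricative [x]. /b/ is a stop between vowels /o/ and /o/, so it spirantizes to the fricative [v]. /aazpekoboet/ → aazpexovoet.
Rule 2 (intervocalic voicing): no segment meets the environment; /aazpexovoet/ is unchanged.
Rule 3 (regressive voicing assimilation): /z/ precedes the voiceless obstruent /p/, so it devoices to [s] by assimilation. /aazpexovoet/ → aaspexovoet.
Rule 4 (final a-epenthesis): the form ends in the consonant /t/, so [a] is inserted word-finally. /aaspexovoet/ → aaspexovoeta.

aaspexovoeta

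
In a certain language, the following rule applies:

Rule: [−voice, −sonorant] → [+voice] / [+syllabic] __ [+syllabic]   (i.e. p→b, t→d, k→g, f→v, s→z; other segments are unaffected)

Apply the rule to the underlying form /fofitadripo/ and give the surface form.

fovidadribo

Scanning /fofitadripo/: /f/ at position 1 is not in the conditioning environment; /f/ is a voiceless obstruent between vowels /o/ and /i/, so it voices to [v]; /t/ is a voiceless obstruent between vowels /i/ and /a/, so it voices to [d]; /p/ is a voiceless obstruent between vowels /i/ and /o/, so it voices to [b].
Result: [fovidadribo].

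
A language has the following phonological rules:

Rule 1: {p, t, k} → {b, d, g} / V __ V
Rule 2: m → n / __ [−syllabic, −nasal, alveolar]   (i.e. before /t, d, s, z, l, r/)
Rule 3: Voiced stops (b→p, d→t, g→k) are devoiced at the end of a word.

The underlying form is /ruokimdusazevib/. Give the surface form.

Rule 1 (intervocalic voicing): /k/ is a voiceless stop between vowels /o/ and /i/, so it voices to [g]. /ruokimdusazevib/ → ruogimdusazevib.
Rule 2 (nasal place assimilation): /m/ precedes the alveolar consonant /d/, so it assimilates in place to [n]. /ruogimdusazevib/ → ruogindusazevib.
Rule 3 (final devoicing): /b/ is a voiced stop in word-final position, so it devoices to [p]. /ruogindusazevib/ → ruogindusazevip.

ruogindusazevip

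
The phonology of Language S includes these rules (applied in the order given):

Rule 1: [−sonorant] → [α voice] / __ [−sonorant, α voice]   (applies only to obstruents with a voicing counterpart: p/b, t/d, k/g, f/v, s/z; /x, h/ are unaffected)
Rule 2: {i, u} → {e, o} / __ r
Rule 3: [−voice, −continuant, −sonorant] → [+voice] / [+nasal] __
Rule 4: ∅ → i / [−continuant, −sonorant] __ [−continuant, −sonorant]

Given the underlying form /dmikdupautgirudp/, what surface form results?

dmigidupaudigerutip

Rule 1 (regressive voicing assimilation): /k/ precedes the voiced obstruent /d/, so it voices to [g] by assimilation. /t/ precedes the voiced obstruent /g/, so it voices to [d] by assimilation. /d/ precedes the voiceless obstruent /p/, so it devoices to [t] by assimilation. /dmikdupautgirudp/ → dmigdupaudgirutp.
Rule 2 (pre-rhotic lowering): /i/ is a high vowel immediately before /r/, so it lowers to [e]. /dmigdupaudgirutp/ → dmigdupaudgerutp.
Rule 3 (post-nasal voicing): no segment meets the environment; /dmigdupaudgerutp/ is unchanged.
Rule 4 (stop-cluster i-epenthesis): /g/ and /d/ form a stop–stop cluster, so [i] is inserted between them. /d/ and /g/ form a stop–stop cluster, so [i] is inserted between them. /t/ and /p/ form a stop–stop cluster, so [i] is inserted between them. /dmigdupaudgerutp/ → dmigidupaudigerutip.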